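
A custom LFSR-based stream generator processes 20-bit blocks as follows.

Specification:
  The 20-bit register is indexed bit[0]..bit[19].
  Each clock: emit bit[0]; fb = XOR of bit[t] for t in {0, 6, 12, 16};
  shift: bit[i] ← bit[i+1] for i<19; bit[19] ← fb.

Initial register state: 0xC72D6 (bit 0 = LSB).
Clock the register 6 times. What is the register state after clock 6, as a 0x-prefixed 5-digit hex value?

0xDB1CB

reg_0 = 0xC72D6
clock 1: out=0, reg = 0x6396B
clock 2: out=1, reg = 0xB1CB5
clock 3: out=1, reg = 0xD8E5A
clock 4: out=0, reg = 0x6C72D
clock 5: out=1, reg = 0xB6396
clock 6: out=0, reg = 0xDB1CB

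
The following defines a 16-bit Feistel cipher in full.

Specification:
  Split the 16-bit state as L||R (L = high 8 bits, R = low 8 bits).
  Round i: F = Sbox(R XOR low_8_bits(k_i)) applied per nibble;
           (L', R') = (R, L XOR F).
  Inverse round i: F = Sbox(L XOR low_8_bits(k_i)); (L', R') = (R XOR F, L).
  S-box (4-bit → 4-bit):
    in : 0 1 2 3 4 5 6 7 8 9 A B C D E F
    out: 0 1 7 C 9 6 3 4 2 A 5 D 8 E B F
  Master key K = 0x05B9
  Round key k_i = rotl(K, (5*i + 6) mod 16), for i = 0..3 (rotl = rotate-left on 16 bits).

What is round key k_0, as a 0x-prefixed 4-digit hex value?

K = 0x05B9
k_0 = rotl(K, (5*0+6) mod 16) = rotl(K, 6) = 0x6E41

0x6E41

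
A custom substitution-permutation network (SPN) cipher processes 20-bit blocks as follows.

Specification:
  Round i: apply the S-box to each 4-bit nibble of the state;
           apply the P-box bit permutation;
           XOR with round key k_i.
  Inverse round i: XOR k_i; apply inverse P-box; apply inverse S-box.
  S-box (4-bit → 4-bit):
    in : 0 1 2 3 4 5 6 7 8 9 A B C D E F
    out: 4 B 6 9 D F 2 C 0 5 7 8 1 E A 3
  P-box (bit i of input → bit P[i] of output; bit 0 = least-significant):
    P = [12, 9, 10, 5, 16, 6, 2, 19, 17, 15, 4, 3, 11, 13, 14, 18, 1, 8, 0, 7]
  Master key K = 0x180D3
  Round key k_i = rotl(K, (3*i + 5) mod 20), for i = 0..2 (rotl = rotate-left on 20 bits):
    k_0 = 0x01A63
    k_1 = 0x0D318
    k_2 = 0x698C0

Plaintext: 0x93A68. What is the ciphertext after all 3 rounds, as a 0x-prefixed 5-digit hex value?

0x230CF

s_0 = plaintext = 0x93A68
s_1 = Round(s_0, k_0) = 0x69230
s_2 = Round(s_1, k_1) = 0x91E08
s_3 = Round(s_2, k_2) = 0x230CF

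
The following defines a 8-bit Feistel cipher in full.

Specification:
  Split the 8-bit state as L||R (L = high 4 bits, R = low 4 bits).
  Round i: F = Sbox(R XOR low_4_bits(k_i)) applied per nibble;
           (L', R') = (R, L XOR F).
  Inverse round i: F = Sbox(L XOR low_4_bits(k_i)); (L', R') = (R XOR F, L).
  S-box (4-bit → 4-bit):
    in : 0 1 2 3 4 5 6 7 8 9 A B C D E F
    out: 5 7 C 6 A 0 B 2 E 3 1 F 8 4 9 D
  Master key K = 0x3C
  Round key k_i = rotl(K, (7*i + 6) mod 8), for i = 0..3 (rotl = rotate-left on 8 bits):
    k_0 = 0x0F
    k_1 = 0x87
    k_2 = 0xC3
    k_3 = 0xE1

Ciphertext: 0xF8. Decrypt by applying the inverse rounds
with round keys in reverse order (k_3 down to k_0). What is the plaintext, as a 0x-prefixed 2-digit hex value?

0x9B

s_0 = ciphertext = 0xF8
s_1 = InvRound(s_0, k_3) = 0x1F
s_2 = InvRound(s_1, k_2) = 0x31
s_3 = InvRound(s_2, k_1) = 0xB3
s_4 = InvRound(s_3, k_0) = 0x9B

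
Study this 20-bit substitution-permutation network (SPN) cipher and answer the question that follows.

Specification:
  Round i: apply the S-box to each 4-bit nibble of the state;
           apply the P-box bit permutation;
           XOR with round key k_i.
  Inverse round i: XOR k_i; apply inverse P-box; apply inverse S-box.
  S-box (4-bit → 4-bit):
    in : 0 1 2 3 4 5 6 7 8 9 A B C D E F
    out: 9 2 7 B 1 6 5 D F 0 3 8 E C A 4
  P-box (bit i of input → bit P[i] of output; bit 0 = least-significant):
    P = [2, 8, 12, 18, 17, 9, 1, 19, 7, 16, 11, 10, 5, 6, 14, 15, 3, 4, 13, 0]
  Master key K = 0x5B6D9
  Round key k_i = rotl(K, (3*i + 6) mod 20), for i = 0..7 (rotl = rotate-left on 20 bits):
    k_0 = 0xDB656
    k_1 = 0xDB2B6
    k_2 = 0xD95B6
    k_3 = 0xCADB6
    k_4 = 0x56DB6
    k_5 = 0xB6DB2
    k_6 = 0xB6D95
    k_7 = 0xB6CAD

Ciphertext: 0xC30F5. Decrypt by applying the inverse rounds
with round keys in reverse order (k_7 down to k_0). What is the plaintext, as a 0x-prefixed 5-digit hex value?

0xD1EA4

s_0 = ciphertext = 0xC30F5
s_1 = InvRound(s_0, k_7) = 0xA5C4D
s_2 = InvRound(s_1, k_6) = 0x21A95
s_3 = InvRound(s_2, k_5) = 0xD6EC2
s_4 = InvRound(s_3, k_4) = 0x1A9EA
s_5 = InvRound(s_4, k_3) = 0xA1EB0
s_6 = InvRound(s_5, k_2) = 0x9B523
s_7 = InvRound(s_6, k_1) = 0xE9013
s_8 = InvRound(s_7, k_0) = 0xD1EA4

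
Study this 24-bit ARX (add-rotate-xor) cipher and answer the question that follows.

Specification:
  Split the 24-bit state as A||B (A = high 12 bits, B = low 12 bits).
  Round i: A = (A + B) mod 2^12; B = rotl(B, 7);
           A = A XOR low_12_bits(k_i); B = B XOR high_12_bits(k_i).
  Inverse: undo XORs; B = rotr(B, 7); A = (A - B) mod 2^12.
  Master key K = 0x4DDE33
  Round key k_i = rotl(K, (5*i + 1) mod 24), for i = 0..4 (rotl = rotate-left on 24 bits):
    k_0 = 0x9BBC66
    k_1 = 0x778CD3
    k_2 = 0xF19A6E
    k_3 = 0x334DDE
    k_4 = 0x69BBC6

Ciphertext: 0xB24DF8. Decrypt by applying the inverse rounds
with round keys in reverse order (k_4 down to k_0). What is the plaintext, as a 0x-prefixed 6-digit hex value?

s_0 = ciphertext = 0xB24DF8
s_1 = InvRound(s_0, k_4) = 0x46CC76
s_2 = InvRound(s_1, k_3) = 0x15485E
s_3 = InvRound(s_2, k_2) = 0x24C8EE
s_4 = InvRound(s_3, k_1) = 0xBC02DF
s_5 = InvRound(s_4, k_0) = 0xB10C96

0xB10C96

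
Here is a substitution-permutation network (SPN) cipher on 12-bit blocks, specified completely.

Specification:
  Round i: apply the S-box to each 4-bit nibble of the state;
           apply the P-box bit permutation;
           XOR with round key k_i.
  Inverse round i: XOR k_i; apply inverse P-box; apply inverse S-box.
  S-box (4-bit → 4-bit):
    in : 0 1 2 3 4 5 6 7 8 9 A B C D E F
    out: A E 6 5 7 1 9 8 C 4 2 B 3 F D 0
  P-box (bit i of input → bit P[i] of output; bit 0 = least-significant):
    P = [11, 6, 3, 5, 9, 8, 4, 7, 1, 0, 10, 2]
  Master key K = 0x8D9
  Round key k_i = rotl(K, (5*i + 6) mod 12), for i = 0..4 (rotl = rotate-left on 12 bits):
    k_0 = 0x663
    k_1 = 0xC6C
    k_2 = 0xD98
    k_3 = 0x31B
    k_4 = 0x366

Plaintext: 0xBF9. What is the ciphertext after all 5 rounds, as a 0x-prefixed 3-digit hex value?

0x602

s_0 = plaintext = 0xBF9
s_1 = Round(s_0, k_0) = 0x66C
s_2 = Round(s_1, k_1) = 0x6AA
s_3 = Round(s_2, k_2) = 0xCDE
s_4 = Round(s_3, k_3) = 0x8A0
s_5 = Round(s_4, k_4) = 0x602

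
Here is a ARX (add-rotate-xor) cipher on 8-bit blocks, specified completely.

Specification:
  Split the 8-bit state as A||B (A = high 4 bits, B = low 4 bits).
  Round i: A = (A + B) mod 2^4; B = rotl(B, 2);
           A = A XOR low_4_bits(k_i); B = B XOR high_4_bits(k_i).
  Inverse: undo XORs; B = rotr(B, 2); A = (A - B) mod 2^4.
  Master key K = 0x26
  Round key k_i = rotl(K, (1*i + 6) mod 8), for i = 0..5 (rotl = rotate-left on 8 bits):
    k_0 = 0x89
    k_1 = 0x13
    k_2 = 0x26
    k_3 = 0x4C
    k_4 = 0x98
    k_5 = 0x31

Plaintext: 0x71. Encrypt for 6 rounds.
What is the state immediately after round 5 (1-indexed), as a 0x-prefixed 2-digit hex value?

0x22

s_0 = plaintext = 0x71
s_1 = Round(s_0, k_0) = 0x1C
s_2 = Round(s_1, k_1) = 0xE2
s_3 = Round(s_2, k_2) = 0x6A
s_4 = Round(s_3, k_3) = 0xCE
s_5 = Round(s_4, k_4) = 0x22
s_6 = Round(s_5, k_5) = 0x5B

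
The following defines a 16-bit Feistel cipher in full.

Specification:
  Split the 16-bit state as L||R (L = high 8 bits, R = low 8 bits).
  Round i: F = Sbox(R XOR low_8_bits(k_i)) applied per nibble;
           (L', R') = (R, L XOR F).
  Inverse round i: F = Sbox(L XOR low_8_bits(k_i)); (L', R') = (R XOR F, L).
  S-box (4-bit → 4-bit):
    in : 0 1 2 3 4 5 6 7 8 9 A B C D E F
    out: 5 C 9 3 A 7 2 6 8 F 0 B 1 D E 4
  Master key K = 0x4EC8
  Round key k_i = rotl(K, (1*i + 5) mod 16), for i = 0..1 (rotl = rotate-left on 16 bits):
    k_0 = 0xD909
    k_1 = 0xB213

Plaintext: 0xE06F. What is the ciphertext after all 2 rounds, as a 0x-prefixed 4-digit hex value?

0xC2B3

s_0 = plaintext = 0xE06F
s_1 = Round(s_0, k_0) = 0x6FC2
s_2 = Round(s_1, k_1) = 0xC2B3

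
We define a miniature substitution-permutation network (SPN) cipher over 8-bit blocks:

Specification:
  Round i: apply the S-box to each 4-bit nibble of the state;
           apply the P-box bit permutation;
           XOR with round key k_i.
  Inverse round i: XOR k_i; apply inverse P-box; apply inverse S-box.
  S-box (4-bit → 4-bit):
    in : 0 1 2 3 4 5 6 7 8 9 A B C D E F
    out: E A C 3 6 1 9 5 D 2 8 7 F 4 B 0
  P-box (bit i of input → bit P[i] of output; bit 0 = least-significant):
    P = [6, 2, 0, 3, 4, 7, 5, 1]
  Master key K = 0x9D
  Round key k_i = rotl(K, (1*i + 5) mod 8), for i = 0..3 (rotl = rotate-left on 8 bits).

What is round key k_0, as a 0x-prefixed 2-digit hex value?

K = 0x9D
k_0 = rotl(K, (1*0+5) mod 8) = rotl(K, 5) = 0xB3

0xB3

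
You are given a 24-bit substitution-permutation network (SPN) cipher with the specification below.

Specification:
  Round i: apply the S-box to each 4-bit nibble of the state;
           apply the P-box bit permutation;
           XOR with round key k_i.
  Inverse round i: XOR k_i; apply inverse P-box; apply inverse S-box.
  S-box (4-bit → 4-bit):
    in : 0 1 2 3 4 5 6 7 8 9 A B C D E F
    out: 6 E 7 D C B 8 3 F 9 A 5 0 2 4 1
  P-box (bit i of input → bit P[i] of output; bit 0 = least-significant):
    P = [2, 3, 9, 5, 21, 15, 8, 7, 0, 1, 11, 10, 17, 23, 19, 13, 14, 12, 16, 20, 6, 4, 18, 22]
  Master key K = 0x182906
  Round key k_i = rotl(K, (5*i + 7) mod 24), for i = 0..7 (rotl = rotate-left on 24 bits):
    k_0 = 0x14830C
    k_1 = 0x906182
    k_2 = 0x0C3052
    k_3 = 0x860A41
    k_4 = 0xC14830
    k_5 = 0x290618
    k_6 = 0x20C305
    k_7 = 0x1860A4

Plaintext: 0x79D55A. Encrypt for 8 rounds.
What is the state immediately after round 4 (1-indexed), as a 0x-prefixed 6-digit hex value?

0x41B82D

s_0 = plaintext = 0x79D55A
s_1 = Round(s_0, k_0) = 0xA447F7
s_2 = Round(s_1, k_1) = 0xE9419D
s_3 = Round(s_2, k_2) = 0x305CD8
s_4 = Round(s_3, k_3) = 0x41B82D
s_5 = Round(s_4, k_4) = 0xBED53B
s_6 = Round(s_5, k_5) = 0x8C01DF
s_7 = Round(s_6, k_6) = 0xEC4F53
s_8 = Round(s_7, k_7) = 0x34C201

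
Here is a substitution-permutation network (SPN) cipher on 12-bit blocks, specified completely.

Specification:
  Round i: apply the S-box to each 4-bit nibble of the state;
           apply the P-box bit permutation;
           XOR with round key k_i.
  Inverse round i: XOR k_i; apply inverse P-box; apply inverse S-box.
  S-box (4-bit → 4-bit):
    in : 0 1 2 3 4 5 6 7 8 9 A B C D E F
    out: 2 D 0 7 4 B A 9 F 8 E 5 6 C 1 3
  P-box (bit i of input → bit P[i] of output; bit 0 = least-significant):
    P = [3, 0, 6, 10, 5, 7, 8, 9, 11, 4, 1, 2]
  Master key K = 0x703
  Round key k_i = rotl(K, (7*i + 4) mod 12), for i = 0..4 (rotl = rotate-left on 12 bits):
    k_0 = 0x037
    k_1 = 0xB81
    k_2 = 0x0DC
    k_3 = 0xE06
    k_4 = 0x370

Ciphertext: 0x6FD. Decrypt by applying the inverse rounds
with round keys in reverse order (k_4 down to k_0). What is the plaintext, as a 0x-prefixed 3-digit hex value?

s_0 = ciphertext = 0x6FD
s_1 = InvRound(s_0, k_4) = 0x9C5
s_2 = InvRound(s_1, k_3) = 0x4AA
s_3 = InvRound(s_2, k_2) = 0xAED
s_4 = InvRound(s_3, k_1) = 0x9BB
s_5 = InvRound(s_4, k_0) = 0x7CE

0x7CE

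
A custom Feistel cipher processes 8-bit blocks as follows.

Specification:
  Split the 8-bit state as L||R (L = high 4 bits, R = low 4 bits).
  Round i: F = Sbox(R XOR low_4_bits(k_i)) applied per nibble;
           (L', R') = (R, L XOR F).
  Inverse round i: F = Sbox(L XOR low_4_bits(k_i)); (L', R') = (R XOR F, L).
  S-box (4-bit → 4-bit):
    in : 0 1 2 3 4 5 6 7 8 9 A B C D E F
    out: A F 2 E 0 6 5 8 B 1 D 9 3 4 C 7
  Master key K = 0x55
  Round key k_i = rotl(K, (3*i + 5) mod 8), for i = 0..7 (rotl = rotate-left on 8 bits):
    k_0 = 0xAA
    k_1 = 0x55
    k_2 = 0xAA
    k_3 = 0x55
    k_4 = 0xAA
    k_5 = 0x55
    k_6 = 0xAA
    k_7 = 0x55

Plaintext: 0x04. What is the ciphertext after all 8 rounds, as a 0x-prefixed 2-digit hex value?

s_0 = plaintext = 0x04
s_1 = Round(s_0, k_0) = 0x4C
s_2 = Round(s_1, k_1) = 0xC5
s_3 = Round(s_2, k_2) = 0x5B
s_4 = Round(s_3, k_3) = 0xB9
s_5 = Round(s_4, k_4) = 0x95
s_6 = Round(s_5, k_5) = 0x53
s_7 = Round(s_6, k_6) = 0x34
s_8 = Round(s_7, k_7) = 0x4C

0x4C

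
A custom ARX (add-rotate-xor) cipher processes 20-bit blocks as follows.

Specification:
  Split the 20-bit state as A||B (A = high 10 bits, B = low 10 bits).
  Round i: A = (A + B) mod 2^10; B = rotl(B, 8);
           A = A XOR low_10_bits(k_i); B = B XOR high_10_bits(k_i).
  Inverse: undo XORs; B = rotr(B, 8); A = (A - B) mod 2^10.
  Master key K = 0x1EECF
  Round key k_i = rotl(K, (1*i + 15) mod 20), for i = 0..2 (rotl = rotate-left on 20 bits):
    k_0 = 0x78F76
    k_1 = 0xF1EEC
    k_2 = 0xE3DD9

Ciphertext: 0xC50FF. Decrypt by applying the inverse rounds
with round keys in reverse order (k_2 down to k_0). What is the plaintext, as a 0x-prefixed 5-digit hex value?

0x377C5

s_0 = ciphertext = 0xC50FF
s_1 = InvRound(s_0, k_2) = 0x429C3
s_2 = InvRound(s_1, k_1) = 0xF5012
s_3 = InvRound(s_2, k_0) = 0x377C5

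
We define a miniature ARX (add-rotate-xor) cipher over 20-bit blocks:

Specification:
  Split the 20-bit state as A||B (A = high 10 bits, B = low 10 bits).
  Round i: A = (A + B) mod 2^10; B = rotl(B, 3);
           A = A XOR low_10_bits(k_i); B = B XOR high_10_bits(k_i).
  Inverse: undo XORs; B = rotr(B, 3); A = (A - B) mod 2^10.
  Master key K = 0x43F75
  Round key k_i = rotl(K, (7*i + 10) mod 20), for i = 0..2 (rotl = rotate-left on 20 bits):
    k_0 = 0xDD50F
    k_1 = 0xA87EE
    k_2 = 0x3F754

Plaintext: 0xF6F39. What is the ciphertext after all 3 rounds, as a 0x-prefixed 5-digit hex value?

0x7831B

s_0 = plaintext = 0xF6F39
s_1 = Round(s_0, k_0) = 0x86EBB
s_2 = Round(s_1, k_1) = 0xCE37C
s_3 = Round(s_2, k_2) = 0x7831B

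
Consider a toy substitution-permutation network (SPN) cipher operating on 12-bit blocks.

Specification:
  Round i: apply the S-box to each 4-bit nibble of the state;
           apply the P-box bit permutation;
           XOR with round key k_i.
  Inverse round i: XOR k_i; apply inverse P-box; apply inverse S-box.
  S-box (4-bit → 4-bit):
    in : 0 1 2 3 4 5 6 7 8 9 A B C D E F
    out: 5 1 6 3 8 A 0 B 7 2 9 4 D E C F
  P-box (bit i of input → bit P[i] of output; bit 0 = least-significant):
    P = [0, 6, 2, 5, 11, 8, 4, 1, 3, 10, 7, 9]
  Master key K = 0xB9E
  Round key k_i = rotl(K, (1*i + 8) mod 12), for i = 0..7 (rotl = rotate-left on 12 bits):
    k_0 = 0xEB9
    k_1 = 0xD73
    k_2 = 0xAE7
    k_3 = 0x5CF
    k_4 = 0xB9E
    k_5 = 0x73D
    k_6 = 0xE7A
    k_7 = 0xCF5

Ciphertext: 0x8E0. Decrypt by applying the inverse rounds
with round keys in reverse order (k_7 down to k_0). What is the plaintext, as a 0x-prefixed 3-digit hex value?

0x0F4

s_0 = ciphertext = 0x8E0
s_1 = InvRound(s_0, k_7) = 0x9B0
s_2 = InvRound(s_1, k_6) = 0xF59
s_3 = InvRound(s_2, k_5) = 0x61D
s_4 = InvRound(s_3, k_4) = 0x271
s_5 = InvRound(s_4, k_3) = 0xFDE
s_6 = InvRound(s_5, k_2) = 0x32A
s_7 = InvRound(s_6, k_1) = 0x703
s_8 = InvRound(s_7, k_0) = 0x0F4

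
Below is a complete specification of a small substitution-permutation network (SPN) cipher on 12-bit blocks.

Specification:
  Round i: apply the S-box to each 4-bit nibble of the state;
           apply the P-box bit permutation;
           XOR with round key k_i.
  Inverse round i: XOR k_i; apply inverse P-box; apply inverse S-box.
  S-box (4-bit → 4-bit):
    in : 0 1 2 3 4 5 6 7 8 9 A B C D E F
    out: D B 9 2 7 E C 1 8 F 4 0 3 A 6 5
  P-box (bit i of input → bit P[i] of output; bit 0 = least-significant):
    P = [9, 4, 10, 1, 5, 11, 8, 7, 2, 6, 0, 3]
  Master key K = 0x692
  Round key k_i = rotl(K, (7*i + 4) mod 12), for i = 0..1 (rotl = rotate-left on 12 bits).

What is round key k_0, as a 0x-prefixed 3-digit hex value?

0x926

K = 0x692
k_0 = rotl(K, (7*0+4) mod 12) = rotl(K, 4) = 0x926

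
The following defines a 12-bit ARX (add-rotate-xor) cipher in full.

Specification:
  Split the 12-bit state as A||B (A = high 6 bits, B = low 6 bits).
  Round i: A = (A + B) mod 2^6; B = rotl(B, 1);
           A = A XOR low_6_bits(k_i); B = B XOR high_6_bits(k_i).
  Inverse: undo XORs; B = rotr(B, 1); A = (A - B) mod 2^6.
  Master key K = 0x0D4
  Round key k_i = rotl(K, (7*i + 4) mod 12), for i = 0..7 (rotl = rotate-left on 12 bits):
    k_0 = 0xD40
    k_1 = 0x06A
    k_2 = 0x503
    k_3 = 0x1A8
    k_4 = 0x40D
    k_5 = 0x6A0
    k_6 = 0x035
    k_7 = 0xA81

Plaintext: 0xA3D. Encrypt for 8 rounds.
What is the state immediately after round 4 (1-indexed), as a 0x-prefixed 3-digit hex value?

s_0 = plaintext = 0xA3D
s_1 = Round(s_0, k_0) = 0x94E
s_2 = Round(s_1, k_1) = 0x65D
s_3 = Round(s_2, k_2) = 0xD6E
s_4 = Round(s_3, k_3) = 0x2DB
s_5 = Round(s_4, k_4) = 0xAE6
s_6 = Round(s_5, k_5) = 0xC57
s_7 = Round(s_6, k_6) = 0xF6E
s_8 = Round(s_7, k_7) = 0xAB7

0x2DB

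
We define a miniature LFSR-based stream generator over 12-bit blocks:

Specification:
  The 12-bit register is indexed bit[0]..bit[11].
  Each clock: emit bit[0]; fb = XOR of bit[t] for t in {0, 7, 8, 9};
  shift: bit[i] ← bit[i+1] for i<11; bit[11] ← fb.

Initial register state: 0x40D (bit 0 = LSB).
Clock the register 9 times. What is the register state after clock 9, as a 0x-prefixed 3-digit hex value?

0xC5A

reg_0 = 0x40D
clock 1: out=1, reg = 0xA06
clock 2: out=0, reg = 0xD03
clock 3: out=1, reg = 0x681
clock 4: out=1, reg = 0xB40
clock 5: out=0, reg = 0x5A0
clock 6: out=0, reg = 0x2D0
clock 7: out=0, reg = 0x168
clock 8: out=0, reg = 0x8B4
clock 9: out=0, reg = 0xC5A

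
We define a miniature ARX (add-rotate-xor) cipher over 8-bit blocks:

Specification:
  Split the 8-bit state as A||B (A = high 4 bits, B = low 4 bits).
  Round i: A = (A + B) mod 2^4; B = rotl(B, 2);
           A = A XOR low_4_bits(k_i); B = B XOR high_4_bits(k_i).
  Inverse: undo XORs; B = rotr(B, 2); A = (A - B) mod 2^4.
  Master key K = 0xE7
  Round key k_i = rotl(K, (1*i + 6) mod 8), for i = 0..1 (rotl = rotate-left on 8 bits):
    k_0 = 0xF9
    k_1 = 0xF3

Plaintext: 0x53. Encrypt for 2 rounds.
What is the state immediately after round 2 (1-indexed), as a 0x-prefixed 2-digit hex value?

s_0 = plaintext = 0x53
s_1 = Round(s_0, k_0) = 0x13
s_2 = Round(s_1, k_1) = 0x73

0x73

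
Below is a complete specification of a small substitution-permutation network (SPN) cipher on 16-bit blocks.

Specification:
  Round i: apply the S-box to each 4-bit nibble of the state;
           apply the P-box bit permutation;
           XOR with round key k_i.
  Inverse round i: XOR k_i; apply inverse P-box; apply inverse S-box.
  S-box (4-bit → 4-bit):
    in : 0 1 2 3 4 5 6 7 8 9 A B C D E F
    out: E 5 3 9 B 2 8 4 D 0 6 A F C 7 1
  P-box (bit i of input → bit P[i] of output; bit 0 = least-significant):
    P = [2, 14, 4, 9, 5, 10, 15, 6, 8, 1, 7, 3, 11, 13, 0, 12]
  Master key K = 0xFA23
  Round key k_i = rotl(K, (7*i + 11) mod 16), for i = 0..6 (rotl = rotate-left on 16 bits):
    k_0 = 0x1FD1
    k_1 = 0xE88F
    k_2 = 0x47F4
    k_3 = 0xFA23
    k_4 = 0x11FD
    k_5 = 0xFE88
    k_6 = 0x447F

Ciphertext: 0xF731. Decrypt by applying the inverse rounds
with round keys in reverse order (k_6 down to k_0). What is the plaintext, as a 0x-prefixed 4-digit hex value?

s_0 = ciphertext = 0xF731
s_1 = InvRound(s_0, k_6) = 0xB4D3
s_2 = InvRound(s_1, k_5) = 0x1B60
s_3 = InvRound(s_2, k_4) = 0x1D98
s_4 = InvRound(s_3, k_3) = 0xACE0
s_5 = InvRound(s_4, k_2) = 0x2F7C
s_6 = InvRound(s_5, k_1) = 0x7EC0
s_7 = InvRound(s_6, k_0) = 0xAF9A

0xAF9A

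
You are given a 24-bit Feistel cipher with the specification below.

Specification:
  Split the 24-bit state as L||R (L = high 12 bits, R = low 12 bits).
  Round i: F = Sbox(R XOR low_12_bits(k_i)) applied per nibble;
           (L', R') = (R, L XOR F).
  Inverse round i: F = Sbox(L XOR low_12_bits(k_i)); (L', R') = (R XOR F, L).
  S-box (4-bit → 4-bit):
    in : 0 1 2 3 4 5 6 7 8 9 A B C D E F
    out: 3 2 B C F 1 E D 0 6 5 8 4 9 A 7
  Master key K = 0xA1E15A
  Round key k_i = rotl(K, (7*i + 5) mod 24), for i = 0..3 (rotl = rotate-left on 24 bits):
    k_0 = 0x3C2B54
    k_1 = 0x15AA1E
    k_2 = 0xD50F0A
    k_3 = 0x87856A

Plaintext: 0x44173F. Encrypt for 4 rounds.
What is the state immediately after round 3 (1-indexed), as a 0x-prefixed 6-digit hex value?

s_0 = plaintext = 0x44173F
s_1 = Round(s_0, k_0) = 0x73F0A9
s_2 = Round(s_1, k_1) = 0x0A92B2
s_3 = Round(s_2, k_2) = 0x2B2929
s_4 = Round(s_3, k_3) = 0x92964E

0x2B2929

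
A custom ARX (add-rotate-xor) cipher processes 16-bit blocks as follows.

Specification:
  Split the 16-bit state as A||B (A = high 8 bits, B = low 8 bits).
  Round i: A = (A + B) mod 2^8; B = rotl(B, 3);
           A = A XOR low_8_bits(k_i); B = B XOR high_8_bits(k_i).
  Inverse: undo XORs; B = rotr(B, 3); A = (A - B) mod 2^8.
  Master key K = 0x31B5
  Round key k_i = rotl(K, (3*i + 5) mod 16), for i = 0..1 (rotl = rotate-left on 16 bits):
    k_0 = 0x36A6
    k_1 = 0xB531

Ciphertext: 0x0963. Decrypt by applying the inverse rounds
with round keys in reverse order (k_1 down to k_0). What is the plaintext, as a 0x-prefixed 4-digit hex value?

s_0 = ciphertext = 0x0963
s_1 = InvRound(s_0, k_1) = 0x5EDA
s_2 = InvRound(s_1, k_0) = 0x5B9D

0x5B9D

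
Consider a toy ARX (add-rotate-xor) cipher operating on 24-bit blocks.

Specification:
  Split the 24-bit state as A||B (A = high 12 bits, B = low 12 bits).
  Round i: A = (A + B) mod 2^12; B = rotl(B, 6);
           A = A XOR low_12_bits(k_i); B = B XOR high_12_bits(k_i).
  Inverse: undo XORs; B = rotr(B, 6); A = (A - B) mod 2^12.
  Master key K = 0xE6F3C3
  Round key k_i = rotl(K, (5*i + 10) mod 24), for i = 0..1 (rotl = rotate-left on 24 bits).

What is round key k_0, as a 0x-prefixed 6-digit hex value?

K = 0xE6F3C3
k_0 = rotl(K, (5*0+10) mod 24) = rotl(K, 10) = 0xCF0F9B

0xCF0F9B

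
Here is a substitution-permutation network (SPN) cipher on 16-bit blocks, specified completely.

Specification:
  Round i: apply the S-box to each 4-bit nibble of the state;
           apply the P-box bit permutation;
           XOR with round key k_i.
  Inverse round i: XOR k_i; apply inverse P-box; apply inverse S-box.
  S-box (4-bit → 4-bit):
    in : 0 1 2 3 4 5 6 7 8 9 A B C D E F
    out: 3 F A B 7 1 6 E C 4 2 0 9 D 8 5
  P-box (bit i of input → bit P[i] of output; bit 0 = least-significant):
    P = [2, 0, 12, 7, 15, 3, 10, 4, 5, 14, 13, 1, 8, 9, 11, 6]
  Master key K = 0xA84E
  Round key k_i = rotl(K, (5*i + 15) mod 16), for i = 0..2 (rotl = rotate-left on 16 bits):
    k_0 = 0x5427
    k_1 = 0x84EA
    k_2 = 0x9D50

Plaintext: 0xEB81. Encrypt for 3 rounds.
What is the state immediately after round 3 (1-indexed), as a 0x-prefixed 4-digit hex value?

s_0 = plaintext = 0xEB81
s_1 = Round(s_0, k_0) = 0x40F2
s_2 = Round(s_1, k_1) = 0x4B4B
s_3 = Round(s_2, k_2) = 0x1258

0x1258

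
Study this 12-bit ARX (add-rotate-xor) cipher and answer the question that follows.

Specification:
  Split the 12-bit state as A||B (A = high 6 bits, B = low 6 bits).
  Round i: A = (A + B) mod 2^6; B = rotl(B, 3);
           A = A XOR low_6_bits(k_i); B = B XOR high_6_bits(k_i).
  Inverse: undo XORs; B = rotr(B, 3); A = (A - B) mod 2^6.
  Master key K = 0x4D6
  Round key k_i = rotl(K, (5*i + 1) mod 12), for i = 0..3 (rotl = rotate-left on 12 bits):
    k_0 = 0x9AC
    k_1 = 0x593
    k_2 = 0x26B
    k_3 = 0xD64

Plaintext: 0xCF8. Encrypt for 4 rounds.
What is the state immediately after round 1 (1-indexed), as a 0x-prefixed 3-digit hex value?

0x1E1

s_0 = plaintext = 0xCF8
s_1 = Round(s_0, k_0) = 0x1E1
s_2 = Round(s_1, k_1) = 0xEDA
s_3 = Round(s_2, k_2) = 0xF9A
s_4 = Round(s_3, k_3) = 0xF26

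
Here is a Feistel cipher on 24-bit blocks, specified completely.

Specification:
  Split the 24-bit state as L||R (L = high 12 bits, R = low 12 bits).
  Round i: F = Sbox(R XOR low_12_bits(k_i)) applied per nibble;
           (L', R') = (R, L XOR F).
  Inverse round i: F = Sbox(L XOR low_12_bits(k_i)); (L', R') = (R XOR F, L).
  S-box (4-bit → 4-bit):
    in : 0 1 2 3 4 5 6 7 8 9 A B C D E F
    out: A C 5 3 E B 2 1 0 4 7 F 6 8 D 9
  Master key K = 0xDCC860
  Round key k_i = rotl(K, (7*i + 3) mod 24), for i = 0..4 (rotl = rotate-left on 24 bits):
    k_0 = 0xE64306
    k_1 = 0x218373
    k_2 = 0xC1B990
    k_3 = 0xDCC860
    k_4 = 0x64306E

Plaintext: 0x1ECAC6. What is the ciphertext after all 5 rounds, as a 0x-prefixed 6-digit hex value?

0x4507D3

s_0 = plaintext = 0x1ECAC6
s_1 = Round(s_0, k_0) = 0xAC6586
s_2 = Round(s_1, k_1) = 0x58685D
s_3 = Round(s_2, k_2) = 0x85D9EE
s_4 = Round(s_3, k_3) = 0x9EE450
s_5 = Round(s_4, k_4) = 0x4507D3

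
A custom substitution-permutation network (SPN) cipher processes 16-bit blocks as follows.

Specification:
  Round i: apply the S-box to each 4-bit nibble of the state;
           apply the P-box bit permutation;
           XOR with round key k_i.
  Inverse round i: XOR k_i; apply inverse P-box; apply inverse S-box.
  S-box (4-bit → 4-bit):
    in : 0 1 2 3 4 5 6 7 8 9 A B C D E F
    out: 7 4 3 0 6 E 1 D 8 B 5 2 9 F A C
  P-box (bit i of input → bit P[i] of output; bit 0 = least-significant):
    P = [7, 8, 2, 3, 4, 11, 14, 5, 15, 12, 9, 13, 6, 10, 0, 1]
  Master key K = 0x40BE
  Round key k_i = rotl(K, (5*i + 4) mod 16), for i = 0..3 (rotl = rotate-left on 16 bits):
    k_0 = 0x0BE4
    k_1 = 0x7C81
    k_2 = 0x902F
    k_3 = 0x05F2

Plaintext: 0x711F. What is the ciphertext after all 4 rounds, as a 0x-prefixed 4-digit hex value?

s_0 = plaintext = 0x711F
s_1 = Round(s_0, k_0) = 0x49AB
s_2 = Round(s_1, k_1) = 0x8990
s_3 = Round(s_2, k_2) = 0x2999
s_4 = Round(s_3, k_3) = 0xB80A

0xB80A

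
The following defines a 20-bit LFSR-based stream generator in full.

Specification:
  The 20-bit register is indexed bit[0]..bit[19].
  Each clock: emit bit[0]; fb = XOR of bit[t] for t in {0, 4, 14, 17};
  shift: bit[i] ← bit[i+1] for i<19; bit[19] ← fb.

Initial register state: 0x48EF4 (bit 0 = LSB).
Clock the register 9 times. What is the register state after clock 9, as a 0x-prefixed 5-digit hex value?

0x29A47

reg_0 = 0x48EF4
clock 1: out=0, reg = 0xA477A
clock 2: out=0, reg = 0xD23BD
clock 3: out=1, reg = 0x691DE
clock 4: out=0, reg = 0x348EF
clock 5: out=1, reg = 0x9A477
clock 6: out=1, reg = 0x4D23B
clock 7: out=1, reg = 0xA691D
clock 8: out=1, reg = 0x5348E
clock 9: out=0, reg = 0x29A47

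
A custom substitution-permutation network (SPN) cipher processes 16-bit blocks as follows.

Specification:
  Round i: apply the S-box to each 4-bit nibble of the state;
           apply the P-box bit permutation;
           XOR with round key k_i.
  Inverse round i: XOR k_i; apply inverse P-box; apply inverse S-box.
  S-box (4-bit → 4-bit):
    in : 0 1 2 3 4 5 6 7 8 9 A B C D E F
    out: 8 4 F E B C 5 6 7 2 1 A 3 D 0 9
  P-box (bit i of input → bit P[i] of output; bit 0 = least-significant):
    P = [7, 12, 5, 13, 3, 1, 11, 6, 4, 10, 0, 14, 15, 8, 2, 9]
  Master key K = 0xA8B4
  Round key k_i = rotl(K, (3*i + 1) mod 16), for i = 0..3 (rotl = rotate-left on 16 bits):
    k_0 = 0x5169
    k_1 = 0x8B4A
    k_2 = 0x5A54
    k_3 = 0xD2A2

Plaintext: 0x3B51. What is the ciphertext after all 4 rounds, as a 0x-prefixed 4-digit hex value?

0xCB62

s_0 = plaintext = 0x3B51
s_1 = Round(s_0, k_0) = 0x1E0D
s_2 = Round(s_1, k_1) = 0xABAE
s_3 = Round(s_2, k_2) = 0x9E5C
s_4 = Round(s_3, k_3) = 0xCB62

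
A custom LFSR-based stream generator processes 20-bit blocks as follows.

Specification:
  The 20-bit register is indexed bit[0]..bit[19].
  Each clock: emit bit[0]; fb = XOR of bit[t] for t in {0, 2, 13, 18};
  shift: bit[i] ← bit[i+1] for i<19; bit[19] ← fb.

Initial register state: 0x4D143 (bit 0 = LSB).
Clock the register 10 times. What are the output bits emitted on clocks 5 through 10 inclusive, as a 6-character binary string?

reg_0 = 0x4D143
clock 1: out=1, reg = 0x268A1
clock 2: out=1, reg = 0x13450
clock 3: out=0, reg = 0x89A28
clock 4: out=0, reg = 0x44D14
clock 5: out=0, reg = 0x2268A
clock 6: out=0, reg = 0x91345
clock 7: out=1, reg = 0x489A2
clock 8: out=0, reg = 0xA44D1
clock 9: out=1, reg = 0xD2268
clock 10: out=0, reg = 0x69134

001010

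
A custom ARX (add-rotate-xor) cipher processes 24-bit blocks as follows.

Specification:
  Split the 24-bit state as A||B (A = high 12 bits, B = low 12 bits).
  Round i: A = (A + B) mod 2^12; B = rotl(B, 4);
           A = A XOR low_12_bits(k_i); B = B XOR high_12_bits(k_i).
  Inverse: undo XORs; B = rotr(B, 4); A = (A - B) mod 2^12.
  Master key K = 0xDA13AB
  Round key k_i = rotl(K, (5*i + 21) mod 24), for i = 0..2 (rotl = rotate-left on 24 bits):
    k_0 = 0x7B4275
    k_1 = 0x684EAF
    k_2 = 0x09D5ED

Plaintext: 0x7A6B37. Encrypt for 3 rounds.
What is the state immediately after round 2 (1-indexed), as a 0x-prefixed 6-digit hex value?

0xBD8A70

s_0 = plaintext = 0x7A6B37
s_1 = Round(s_0, k_0) = 0x0A84CF
s_2 = Round(s_1, k_1) = 0xBD8A70
s_3 = Round(s_2, k_2) = 0x3A5797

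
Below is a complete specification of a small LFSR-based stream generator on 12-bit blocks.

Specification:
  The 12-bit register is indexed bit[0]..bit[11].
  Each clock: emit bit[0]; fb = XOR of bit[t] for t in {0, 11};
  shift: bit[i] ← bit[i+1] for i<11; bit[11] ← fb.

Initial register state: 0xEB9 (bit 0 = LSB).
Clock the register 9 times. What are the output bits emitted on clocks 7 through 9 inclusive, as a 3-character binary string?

010

reg_0 = 0xEB9
clock 1: out=1, reg = 0x75C
clock 2: out=0, reg = 0x3AE
clock 3: out=0, reg = 0x1D7
clock 4: out=1, reg = 0x8EB
clock 5: out=1, reg = 0x475
clock 6: out=1, reg = 0xA3A
clock 7: out=0, reg = 0xD1D
clock 8: out=1, reg = 0x68E
clock 9: out=0, reg = 0x347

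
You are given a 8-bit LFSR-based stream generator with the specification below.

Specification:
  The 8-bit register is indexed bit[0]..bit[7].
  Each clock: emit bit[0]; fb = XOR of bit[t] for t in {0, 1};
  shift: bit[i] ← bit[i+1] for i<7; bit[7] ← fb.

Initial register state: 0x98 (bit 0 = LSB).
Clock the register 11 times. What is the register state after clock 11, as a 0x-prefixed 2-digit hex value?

0xDA

reg_0 = 0x98
clock 1: out=0, reg = 0x4C
clock 2: out=0, reg = 0x26
clock 3: out=0, reg = 0x93
clock 4: out=1, reg = 0x49
clock 5: out=1, reg = 0xA4
clock 6: out=0, reg = 0x52
clock 7: out=0, reg = 0xA9
clock 8: out=1, reg = 0xD4
clock 9: out=0, reg = 0x6A
clock 10: out=0, reg = 0xB5
clock 11: out=1, reg = 0xDA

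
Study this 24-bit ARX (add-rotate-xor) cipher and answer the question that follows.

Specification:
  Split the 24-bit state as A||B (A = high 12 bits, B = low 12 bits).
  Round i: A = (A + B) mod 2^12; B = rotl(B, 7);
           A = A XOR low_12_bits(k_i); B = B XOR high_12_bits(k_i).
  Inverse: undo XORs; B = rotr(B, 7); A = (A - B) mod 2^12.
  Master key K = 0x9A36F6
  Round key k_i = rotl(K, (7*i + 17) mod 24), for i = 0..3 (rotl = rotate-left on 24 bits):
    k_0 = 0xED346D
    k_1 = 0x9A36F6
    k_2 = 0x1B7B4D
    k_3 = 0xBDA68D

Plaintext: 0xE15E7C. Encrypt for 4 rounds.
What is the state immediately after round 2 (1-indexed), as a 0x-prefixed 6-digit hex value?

s_0 = plaintext = 0xE15E7C
s_1 = Round(s_0, k_0) = 0x8FC0A0
s_2 = Round(s_1, k_1) = 0xF6A9A6
s_3 = Round(s_2, k_2) = 0x25D2FA
s_4 = Round(s_3, k_3) = 0x3DA6CD

0xF6A9A6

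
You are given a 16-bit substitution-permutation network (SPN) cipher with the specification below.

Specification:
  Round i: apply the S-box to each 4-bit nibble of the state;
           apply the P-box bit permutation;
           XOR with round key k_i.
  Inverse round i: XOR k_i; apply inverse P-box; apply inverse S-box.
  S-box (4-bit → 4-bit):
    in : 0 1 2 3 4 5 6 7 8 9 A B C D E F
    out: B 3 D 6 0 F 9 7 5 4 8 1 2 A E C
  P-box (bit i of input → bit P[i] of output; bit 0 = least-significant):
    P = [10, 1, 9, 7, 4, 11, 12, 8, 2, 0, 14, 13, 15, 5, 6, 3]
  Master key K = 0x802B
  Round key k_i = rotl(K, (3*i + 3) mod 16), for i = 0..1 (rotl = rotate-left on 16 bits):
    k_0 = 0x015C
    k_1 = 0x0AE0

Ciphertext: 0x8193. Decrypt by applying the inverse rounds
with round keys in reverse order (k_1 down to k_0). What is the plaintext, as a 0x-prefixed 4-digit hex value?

0xF551

s_0 = ciphertext = 0x8193
s_1 = InvRound(s_0, k_1) = 0x7C03
s_2 = InvRound(s_1, k_0) = 0xF551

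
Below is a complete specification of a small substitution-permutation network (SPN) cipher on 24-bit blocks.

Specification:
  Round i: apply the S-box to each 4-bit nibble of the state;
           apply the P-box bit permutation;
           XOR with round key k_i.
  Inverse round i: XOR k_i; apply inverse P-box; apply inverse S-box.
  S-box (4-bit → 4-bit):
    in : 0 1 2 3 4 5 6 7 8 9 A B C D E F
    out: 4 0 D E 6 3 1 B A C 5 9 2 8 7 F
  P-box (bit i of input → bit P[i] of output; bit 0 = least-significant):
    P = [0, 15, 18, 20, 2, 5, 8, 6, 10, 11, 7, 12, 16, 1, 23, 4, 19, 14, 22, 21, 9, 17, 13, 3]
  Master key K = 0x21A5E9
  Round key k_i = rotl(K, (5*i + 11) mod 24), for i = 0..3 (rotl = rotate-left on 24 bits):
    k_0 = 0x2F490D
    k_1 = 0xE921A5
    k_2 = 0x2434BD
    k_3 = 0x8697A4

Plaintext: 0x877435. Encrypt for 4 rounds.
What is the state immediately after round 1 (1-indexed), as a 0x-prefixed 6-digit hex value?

s_0 = plaintext = 0x877435
s_1 = Round(s_0, k_0) = 0x0480F6
s_2 = Round(s_1, k_1) = 0xA94052
s_3 = Round(s_2, k_2) = 0xD0161A
s_4 = Round(s_3, k_3) = 0xC293AD

0x0480F6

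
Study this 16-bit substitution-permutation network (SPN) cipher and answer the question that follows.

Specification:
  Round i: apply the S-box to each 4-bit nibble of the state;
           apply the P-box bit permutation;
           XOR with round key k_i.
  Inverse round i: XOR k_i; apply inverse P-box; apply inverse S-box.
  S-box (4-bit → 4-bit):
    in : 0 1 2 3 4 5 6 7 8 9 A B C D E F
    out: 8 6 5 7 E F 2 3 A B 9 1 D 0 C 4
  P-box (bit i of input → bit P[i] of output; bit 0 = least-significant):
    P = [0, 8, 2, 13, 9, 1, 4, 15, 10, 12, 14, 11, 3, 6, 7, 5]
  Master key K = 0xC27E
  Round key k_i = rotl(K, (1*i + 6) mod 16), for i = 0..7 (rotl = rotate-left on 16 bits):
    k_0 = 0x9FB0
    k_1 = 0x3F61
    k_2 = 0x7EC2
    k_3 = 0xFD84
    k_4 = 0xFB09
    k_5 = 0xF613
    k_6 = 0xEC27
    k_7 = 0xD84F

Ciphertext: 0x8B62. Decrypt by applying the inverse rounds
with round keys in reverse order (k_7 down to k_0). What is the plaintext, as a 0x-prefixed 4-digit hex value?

s_0 = ciphertext = 0x8B62
s_1 = InvRound(s_0, k_7) = 0xA1B3
s_2 = InvRound(s_1, k_6) = 0xFCF1
s_3 = InvRound(s_2, k_5) = 0x407D
s_4 = InvRound(s_3, k_4) = 0x88C4
s_5 = InvRound(s_4, k_3) = 0x63D8
s_6 = InvRound(s_5, k_2) = 0xB916
s_7 = InvRound(s_6, k_1) = 0x8B52
s_8 = InvRound(s_7, k_0) = 0x476D

0x476D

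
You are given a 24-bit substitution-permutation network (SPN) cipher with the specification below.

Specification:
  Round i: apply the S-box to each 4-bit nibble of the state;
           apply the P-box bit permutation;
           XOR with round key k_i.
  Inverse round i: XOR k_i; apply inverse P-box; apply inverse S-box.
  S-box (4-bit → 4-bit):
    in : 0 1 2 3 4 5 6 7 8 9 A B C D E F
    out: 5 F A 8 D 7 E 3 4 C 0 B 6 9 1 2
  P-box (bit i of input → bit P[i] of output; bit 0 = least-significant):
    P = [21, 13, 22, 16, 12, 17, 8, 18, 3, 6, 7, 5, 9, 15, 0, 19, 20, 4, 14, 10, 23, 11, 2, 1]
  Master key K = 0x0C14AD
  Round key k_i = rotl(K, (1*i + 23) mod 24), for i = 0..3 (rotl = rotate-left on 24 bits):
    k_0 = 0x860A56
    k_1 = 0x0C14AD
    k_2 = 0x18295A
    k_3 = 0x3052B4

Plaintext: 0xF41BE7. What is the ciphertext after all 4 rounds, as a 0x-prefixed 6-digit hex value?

s_0 = plaintext = 0xF41BE7
s_1 = Round(s_0, k_0) = 0xBEF43F
s_2 = Round(s_1, k_1) = 0x98BC07
s_3 = Round(s_2, k_2) = 0x30DA9C
s_4 = Round(s_3, k_3) = 0x6C31B6

0x6C31B6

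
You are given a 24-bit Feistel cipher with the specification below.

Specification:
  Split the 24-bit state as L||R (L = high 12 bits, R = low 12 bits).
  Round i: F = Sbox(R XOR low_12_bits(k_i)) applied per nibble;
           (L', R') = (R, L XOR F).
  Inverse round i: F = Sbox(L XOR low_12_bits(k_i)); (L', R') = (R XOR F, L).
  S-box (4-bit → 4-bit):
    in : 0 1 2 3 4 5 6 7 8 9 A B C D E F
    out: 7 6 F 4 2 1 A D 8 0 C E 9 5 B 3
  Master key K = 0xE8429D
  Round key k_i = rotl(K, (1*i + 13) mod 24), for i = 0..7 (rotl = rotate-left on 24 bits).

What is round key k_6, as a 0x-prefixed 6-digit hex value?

0xEF4214

K = 0xE8429D
k_0 = rotl(K, (1*0+13) mod 24) = rotl(K, 13) = 0x53BD08
k_1 = rotl(K, (1*1+13) mod 24) = rotl(K, 14) = 0xA77A10
k_2 = rotl(K, (1*2+13) mod 24) = rotl(K, 15) = 0x4EF421
k_3 = rotl(K, (1*3+13) mod 24) = rotl(K, 16) = 0x9DE842
k_4 = rotl(K, (1*4+13) mod 24) = rotl(K, 17) = 0x3BD085
k_5 = rotl(K, (1*5+13) mod 24) = rotl(K, 18) = 0x77A10A
k_6 = rotl(K, (1*6+13) mod 24) = rotl(K, 19) = 0xEF4214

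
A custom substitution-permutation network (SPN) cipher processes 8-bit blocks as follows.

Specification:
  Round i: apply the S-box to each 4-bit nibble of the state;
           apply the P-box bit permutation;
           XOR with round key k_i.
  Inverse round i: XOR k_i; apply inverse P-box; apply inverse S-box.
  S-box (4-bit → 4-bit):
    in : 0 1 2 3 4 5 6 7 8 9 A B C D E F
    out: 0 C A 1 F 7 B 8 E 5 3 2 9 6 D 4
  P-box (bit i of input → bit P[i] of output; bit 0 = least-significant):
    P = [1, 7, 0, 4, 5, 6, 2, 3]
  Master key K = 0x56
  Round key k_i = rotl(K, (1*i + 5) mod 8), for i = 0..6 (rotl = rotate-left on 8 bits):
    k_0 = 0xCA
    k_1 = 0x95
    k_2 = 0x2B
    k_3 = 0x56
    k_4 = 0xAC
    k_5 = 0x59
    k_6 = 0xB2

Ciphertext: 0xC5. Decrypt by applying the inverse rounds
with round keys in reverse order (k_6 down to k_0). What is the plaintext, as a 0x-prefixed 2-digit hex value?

s_0 = ciphertext = 0xC5
s_1 = InvRound(s_0, k_6) = 0x5E
s_2 = InvRound(s_1, k_5) = 0xF9
s_3 = InvRound(s_2, k_4) = 0xD1
s_4 = InvRound(s_3, k_3) = 0xF5
s_5 = InvRound(s_4, k_2) = 0x86
s_6 = InvRound(s_5, k_1) = 0x0E
s_7 = InvRound(s_6, k_0) = 0xDB

0xDB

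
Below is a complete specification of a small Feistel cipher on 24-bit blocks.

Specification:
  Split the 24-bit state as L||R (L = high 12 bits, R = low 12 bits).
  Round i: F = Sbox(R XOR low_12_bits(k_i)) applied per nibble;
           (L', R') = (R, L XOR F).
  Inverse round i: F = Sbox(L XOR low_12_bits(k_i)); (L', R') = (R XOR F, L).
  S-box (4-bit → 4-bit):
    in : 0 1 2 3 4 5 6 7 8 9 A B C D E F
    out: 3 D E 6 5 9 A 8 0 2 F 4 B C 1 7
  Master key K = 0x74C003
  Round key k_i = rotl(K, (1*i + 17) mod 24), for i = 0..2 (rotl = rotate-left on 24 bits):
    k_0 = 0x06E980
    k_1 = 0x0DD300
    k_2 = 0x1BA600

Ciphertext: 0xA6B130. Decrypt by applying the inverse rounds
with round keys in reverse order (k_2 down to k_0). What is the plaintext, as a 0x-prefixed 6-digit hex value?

0x72584E

s_0 = ciphertext = 0xA6B130
s_1 = InvRound(s_0, k_2) = 0xA94A6B
s_2 = InvRound(s_1, k_1) = 0x84EA94
s_3 = InvRound(s_2, k_0) = 0x72584E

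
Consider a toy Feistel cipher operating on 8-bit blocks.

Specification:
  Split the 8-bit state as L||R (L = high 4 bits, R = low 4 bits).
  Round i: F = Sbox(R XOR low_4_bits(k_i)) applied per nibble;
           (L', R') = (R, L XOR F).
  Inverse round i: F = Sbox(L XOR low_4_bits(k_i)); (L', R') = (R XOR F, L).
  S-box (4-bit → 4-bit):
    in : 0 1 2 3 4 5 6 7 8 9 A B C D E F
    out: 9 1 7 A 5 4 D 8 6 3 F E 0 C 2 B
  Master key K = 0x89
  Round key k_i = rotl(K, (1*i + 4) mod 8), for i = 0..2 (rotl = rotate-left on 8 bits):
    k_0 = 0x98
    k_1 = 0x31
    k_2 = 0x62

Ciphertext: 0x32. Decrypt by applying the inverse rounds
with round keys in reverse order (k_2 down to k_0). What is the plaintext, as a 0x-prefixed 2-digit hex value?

0x34

s_0 = ciphertext = 0x32
s_1 = InvRound(s_0, k_2) = 0x33
s_2 = InvRound(s_1, k_1) = 0x43
s_3 = InvRound(s_2, k_0) = 0x34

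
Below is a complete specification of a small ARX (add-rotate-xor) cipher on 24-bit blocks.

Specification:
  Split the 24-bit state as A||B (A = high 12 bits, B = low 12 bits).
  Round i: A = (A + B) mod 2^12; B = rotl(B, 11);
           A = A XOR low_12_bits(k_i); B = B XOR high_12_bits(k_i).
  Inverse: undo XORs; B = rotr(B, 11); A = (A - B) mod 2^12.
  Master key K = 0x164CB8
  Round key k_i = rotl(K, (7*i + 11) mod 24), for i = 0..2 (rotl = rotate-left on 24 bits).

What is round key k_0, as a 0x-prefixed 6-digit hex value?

K = 0x164CB8
k_0 = rotl(K, (7*0+11) mod 24) = rotl(K, 11) = 0x65C0B2

0x65C0B2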